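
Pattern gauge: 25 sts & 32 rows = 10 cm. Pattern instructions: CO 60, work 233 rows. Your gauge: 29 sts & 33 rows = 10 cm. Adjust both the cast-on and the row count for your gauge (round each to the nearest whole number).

Cast on 70 stitches; work 240 rows.

Stitches: 60 × 29/25 = 69.60 → 70.
Rows: 233 × 33/32 = 240.28 → 240.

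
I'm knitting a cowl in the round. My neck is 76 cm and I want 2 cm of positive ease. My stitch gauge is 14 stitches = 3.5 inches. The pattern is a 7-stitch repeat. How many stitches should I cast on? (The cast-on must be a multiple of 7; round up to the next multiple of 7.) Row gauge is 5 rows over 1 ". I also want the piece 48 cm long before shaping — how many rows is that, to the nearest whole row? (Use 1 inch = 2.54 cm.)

Cast on 126 stitches; work 94 rows.

Finished = 76 + 2 = 78 cm.
78 cm × 1/2.54 = 30.71 inches.
14/3.5 = 4 sts per in; 30.71 × 4 = 122.83 sts.
Next multiple of 7 → 126.
48 cm = 18.90 inches; × 5 = 94.49 → 94 rows.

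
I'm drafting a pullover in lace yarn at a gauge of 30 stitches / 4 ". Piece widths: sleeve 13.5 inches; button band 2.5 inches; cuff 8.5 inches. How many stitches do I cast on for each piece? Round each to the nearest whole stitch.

Rate = 30/4 = 7.5 sts per in.
sleeve: 13.5 × 7.5 = 101.25 → 101.
button band: 2.5 × 7.5 = 18.75 → 19.
cuff: 8.5 × 7.5 = 63.75 → 64.

sleeve 101; button band 19; cuff 64.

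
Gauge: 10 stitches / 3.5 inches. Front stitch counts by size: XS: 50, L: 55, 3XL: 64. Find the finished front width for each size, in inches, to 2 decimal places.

10/3.5 = 2.857 sts per in.
XS: 50 / 2.857 = 17.500 → 17.50 in.
L: 55 / 2.857 = 19.250 → 19.25 in.
3XL: 64 / 2.857 = 22.400 → 22.40 in.

XS 17.50 inches; L 19.25 inches; 3XL 22.40 inches.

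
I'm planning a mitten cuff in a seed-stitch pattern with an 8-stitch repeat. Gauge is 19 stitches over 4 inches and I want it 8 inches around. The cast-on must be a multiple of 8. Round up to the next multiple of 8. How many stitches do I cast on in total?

Cast on 40 stitches.

19 / 4 = 4.75 sts per inch.
8 × 4.75 = 38.00 sts.
Next multiple of 8: 40.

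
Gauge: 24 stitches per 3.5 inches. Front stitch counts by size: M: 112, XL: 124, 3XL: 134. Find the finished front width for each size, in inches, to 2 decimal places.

24/3.5 = 6.857 sts per in.
M: 112 / 6.857 = 16.333 → 16.33 in.
XL: 124 / 6.857 = 18.083 → 18.08 in.
3XL: 134 / 6.857 = 19.542 → 19.54 in.

M 16.33 inches; XL 18.08 inches; 3XL 19.54 inches.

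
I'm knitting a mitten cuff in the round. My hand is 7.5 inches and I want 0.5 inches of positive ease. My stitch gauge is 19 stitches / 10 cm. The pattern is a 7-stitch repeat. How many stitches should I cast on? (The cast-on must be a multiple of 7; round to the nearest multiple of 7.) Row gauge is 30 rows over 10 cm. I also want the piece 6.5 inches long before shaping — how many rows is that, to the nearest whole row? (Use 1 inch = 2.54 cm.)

Finished = 7.5 + 0.5 = 8 inches.
8 inches × 2.54 = 20.32 cm.
19/10 = 1.9 sts per cm; 20.32 × 1.9 = 38.61 sts.
Nearest multiple of 7 → 42.
6.5 inches = 16.51 cm; × 3 = 49.53 → 50 rows.

Cast on 42 stitches; work 50 rows.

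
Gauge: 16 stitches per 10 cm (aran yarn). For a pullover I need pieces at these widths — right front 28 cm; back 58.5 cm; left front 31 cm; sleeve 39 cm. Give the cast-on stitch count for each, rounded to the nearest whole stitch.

Rate = 16/10 = 1.6 sts per cm.
right front: 28 × 1.6 = 44.80 → 45.
back: 58.5 × 1.6 = 93.60 → 94.
left front: 31 × 1.6 = 49.60 → 50.
sleeve: 39 × 1.6 = 62.40 → 62.

right front 45; back 94; left front 50; sleeve 62.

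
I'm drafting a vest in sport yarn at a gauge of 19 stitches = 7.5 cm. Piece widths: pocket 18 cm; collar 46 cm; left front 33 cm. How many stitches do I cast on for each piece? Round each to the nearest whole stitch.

Rate = 19/7.5 = 2.533 sts per cm.
pocket: 18 × 2.533 = 45.60 → 46.
collar: 46 × 2.533 = 116.53 → 117.
left front: 33 × 2.533 = 83.60 → 84.

pocket 46; collar 117; left front 84.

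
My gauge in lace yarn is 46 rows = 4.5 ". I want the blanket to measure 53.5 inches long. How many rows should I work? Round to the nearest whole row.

Knit 547 rows.

46 rows / 4.5 in = 10.222 rows per inch.
53.5 × 10.222 = 546.89 rows.
Round to nearest → 547.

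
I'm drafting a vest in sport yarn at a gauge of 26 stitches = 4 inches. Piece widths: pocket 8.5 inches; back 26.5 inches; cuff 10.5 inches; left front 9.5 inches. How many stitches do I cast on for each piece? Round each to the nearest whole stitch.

Rate = 26/4 = 6.5 sts per in.
pocket: 8.5 × 6.5 = 55.25 → 55.
back: 26.5 × 6.5 = 172.25 → 172.
cuff: 10.5 × 6.5 = 68.25 → 68.
left front: 9.5 × 6.5 = 61.75 → 62.

pocket 55; back 172; cuff 68; left front 62.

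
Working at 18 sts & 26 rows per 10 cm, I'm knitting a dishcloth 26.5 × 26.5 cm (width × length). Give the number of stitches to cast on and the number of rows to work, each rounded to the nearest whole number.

Stitch gauge = 18/10 = 1.8 sts/cm; 26.5 × 1.8 = 47.70 → 48 sts.
Row gauge = 26/10 = 2.6 rows/cm; 26.5 × 2.6 = 68.90 → 69 rows.

Cast on 48 stitches and work 69 rows.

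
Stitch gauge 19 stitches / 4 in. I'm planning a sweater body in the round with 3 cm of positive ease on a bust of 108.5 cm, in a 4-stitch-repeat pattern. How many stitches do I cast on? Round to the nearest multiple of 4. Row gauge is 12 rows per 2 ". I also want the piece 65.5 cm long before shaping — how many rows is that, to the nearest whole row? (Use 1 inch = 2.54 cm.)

Cast on 208 stitches; work 155 rows.

Finished = 108.5 + 3 = 111.5 cm.
111.5 cm × 1/2.54 = 43.90 inches.
19/4 = 4.75 sts per in; 43.90 × 4.75 = 208.51 sts.
Nearest multiple of 4 → 208.
65.5 cm = 25.79 inches; × 6 = 154.72 → 155 rows.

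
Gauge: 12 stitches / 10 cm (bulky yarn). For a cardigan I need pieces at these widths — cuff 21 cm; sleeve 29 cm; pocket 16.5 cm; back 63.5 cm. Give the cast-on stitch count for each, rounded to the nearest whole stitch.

Rate = 12/10 = 1.2 sts per cm.
cuff: 21 × 1.2 = 25.20 → 25.
sleeve: 29 × 1.2 = 34.80 → 35.
pocket: 16.5 × 1.2 = 19.80 → 20.
back: 63.5 × 1.2 = 76.20 → 76.

cuff 25; sleeve 35; pocket 20; back 76.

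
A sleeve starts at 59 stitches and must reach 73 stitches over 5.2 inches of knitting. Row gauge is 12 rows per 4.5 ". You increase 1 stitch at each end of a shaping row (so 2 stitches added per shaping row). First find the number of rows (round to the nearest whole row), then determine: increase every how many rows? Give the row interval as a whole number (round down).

Rows = 5.2 × 2.667 = 13.9 → 14 rows.
Stitches to add: 14 → 7 shaping rows (at 2 st each).
14 / 7 = 2.00 → every 2 rows.

Increase every 2nd row.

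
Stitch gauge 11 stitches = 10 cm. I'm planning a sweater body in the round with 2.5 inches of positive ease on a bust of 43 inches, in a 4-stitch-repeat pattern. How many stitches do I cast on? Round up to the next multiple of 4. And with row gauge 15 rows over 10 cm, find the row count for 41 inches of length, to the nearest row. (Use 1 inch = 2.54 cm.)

Cast on 128 stitches; work 156 rows.

Finished = 43 + 2.5 = 45.5 inches.
45.5 inches × 2.54 = 115.57 cm.
11/10 = 1.1 sts per cm; 115.57 × 1.1 = 127.13 sts.
Next multiple of 4 → 128.
41 inches = 104.14 cm; × 1.5 = 156.21 → 156 rows.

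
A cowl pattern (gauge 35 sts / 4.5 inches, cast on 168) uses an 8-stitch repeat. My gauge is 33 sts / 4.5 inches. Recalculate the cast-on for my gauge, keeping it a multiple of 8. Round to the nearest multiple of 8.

CO 160 sts.

168 × 33 / 35 = 158.40.
Nearest multiple of 8: 160.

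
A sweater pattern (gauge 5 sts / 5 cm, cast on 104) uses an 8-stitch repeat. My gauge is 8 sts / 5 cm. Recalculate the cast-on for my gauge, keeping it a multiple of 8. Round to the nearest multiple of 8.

CO 168 sts.

104 × 8 / 5 = 166.40.
Nearest multiple of 8: 168.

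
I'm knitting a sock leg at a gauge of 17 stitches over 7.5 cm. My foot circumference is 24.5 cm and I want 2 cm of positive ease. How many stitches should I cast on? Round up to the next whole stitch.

Finished = 24.5 + 2 = 26.5 cm.
17 / 7.5 = 2.267 sts per cm.
26.50 × 2.267 = 60.07 sts.
→ 61 sts.

61 stitches.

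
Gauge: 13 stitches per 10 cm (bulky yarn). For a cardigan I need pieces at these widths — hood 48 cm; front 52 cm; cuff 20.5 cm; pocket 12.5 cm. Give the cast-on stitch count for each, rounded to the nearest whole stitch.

hood 62; front 68; cuff 27; pocket 16.

Rate = 13/10 = 1.3 sts per cm.
hood: 48 × 1.3 = 62.40 → 62.
front: 52 × 1.3 = 67.60 → 68.
cuff: 20.5 × 1.3 = 26.65 → 27.
pocket: 12.5 × 1.3 = 16.25 → 16.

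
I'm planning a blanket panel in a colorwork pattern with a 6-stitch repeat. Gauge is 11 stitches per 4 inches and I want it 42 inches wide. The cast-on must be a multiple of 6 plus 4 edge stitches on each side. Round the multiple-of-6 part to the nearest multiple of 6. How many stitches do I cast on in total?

CO 116 sts.

11 / 4 = 2.75 sts per inch.
42 × 2.75 = 115.50 sts.
Less 8 edge sts → 107.50 for the repeat.
Nearest multiple of 6: 108.
Add back 8 edge sts → 116.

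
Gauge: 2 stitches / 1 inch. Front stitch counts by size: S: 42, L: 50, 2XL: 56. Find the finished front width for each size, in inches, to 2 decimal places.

2/1 = 2 sts per in.
S: 42 / 2 = 21.000 → 21.00 in.
L: 50 / 2 = 25.000 → 25.00 in.
2XL: 56 / 2 = 28.000 → 28.00 in.

S 21.00 inches; L 25.00 inches; 2XL 28.00 inches.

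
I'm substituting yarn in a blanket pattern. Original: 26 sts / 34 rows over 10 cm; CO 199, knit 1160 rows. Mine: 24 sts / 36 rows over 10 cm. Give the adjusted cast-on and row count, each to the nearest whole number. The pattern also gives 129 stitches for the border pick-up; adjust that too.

Stitches: 199 × 24/26 = 183.69 → 184.
Rows: 1160 × 36/34 = 1228.24 → 1228.
border pick-up: 129 × 24/26 = 119.08 → 119.

Cast on 184 stitches; work 1228 rows; border pick-up 119 stitches.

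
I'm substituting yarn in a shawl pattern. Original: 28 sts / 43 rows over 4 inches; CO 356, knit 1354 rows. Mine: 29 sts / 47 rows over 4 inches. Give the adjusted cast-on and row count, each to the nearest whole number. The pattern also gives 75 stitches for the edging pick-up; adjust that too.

Stitches: 356 × 29/28 = 368.71 → 369.
Rows: 1354 × 47/43 = 1479.95 → 1480.
edging pick-up: 75 × 29/28 = 77.68 → 78.

Cast on 369 stitches; work 1480 rows; edging pick-up 78 stitches.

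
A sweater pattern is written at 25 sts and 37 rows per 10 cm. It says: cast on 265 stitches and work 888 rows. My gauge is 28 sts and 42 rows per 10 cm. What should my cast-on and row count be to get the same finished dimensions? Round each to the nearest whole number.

Cast on 297 stitches; work 1008 rows.

Stitches: 265 × 28/25 = 296.80 → 297.
Rows: 888 × 42/37 = 1008.00 → 1008.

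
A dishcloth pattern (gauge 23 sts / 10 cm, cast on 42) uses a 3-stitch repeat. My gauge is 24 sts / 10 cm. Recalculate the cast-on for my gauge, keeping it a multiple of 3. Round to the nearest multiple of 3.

42 × 24 / 23 = 43.83.
Nearest multiple of 3: 45.

CO 45 sts.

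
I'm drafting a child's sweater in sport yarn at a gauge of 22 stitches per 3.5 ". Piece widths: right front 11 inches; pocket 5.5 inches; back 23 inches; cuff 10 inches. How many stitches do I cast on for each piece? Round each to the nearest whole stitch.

Rate = 22/3.5 = 6.286 sts per in.
right front: 11 × 6.286 = 69.14 → 69.
pocket: 5.5 × 6.286 = 34.57 → 35.
back: 23 × 6.286 = 144.57 → 145.
cuff: 10 × 6.286 = 62.86 → 63.

right front 69; pocket 35; back 145; cuff 63.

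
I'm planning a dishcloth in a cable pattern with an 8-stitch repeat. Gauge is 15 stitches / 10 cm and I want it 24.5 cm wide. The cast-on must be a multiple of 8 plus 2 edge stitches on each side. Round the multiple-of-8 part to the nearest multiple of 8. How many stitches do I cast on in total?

Cast on 36 stitches.

15 / 10 = 1.5 sts per cm.
24.5 × 1.5 = 36.75 sts.
Less 4 edge sts → 32.75 for the repeat.
Nearest multiple of 8: 32.
Add back 4 edge sts → 36.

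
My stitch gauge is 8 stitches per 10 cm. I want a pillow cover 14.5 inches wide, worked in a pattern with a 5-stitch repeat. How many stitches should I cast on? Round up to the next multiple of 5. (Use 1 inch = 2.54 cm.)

CO 30 sts.

14.5 in = 14.5 × 2.54 = 36.83 cm.
8 / 10 = 0.8 sts/cm.
36.83 × 0.8 = 29.46 sts.
→ 30.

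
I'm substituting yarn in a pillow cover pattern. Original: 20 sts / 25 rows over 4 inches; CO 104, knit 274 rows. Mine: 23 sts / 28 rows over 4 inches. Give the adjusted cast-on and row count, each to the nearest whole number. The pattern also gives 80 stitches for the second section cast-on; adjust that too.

Cast on 120 stitches; work 307 rows; second section cast-on 92 stitches.

Stitches: 104 × 23/20 = 119.60 → 120.
Rows: 274 × 28/25 = 306.88 → 307.
second section cast-on: 80 × 23/20 = 92.00 → 92.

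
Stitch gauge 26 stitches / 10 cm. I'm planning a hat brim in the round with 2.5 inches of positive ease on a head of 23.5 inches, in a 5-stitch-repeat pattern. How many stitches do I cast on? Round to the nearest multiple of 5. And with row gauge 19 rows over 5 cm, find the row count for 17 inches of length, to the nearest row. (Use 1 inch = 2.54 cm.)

Cast on 170 stitches; work 164 rows.

Finished = 23.5 + 2.5 = 26 inches.
26 inches × 2.54 = 66.04 cm.
26/10 = 2.6 sts per cm; 66.04 × 2.6 = 171.70 sts.
Nearest multiple of 5 → 170.
17 inches = 43.18 cm; × 3.8 = 164.08 → 164 rows.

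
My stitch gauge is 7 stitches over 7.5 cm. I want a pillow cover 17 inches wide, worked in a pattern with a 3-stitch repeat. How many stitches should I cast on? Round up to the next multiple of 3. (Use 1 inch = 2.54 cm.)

Cast on 42 stitches.

17 in = 17 × 2.54 = 43.18 cm.
7 / 7.5 = 0.933 sts/cm.
43.18 × 0.933 = 40.30 sts.
→ 42.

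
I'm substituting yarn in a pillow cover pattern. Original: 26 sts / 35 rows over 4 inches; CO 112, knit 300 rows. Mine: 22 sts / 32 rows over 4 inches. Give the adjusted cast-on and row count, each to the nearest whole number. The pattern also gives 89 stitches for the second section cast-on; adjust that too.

Stitches: 112 × 22/26 = 94.77 → 95.
Rows: 300 × 32/35 = 274.29 → 274.
second section cast-on: 89 × 22/26 = 75.31 → 75.

Cast on 95 stitches; work 274 rows; second section cast-on 75 stitches.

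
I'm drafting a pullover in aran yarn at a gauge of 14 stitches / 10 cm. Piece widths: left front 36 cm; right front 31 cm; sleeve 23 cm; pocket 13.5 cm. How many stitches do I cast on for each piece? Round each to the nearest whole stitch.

left front 50; right front 43; sleeve 32; pocket 19.

Rate = 14/10 = 1.4 sts per cm.
left front: 36 × 1.4 = 50.40 → 50.
right front: 31 × 1.4 = 43.40 → 43.
sleeve: 23 × 1.4 = 32.20 → 32.
pocket: 13.5 × 1.4 = 18.90 → 19.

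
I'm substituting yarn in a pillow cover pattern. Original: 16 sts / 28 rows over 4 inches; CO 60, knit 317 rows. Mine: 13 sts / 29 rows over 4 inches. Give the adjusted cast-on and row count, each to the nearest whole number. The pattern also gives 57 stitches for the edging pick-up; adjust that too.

Cast on 49 stitches; work 328 rows; edging pick-up 46 stitches.

Stitches: 60 × 13/16 = 48.75 → 49.
Rows: 317 × 29/28 = 328.32 → 328.
edging pick-up: 57 × 13/16 = 46.31 → 46.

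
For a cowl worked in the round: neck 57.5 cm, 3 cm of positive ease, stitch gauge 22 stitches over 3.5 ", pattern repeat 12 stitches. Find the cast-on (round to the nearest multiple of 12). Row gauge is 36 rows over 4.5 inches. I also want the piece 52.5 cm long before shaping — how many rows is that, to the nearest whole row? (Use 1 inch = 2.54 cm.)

Cast on 144 stitches; work 165 rows.

Finished = 57.5 + 3 = 60.5 cm.
60.5 cm × 1/2.54 = 23.82 inches.
22/3.5 = 6.286 sts per in; 23.82 × 6.286 = 149.72 sts.
Nearest multiple of 12 → 144.
52.5 cm = 20.67 inches; × 8 = 165.35 → 165 rows.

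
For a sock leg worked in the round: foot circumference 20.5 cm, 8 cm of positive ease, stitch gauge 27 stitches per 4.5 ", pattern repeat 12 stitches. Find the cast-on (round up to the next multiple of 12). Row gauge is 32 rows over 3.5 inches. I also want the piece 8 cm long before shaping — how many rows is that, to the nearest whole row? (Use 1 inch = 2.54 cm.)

Cast on 72 stitches; work 29 rows.

Finished = 20.5 + 8 = 28.5 cm.
28.5 cm × 1/2.54 = 11.22 inches.
27/4.5 = 6 sts per in; 11.22 × 6 = 67.32 sts.
Next multiple of 12 → 72.
8 cm = 3.15 inches; × 9.143 = 28.80 → 29 rows.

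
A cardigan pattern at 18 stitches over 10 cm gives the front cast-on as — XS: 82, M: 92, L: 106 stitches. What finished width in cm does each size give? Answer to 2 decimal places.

XS 45.56 cm; M 51.11 cm; L 58.89 cm.

18/10 = 1.8 sts per cm.
XS: 82 / 1.8 = 45.556 → 45.56 cm.
M: 92 / 1.8 = 51.111 → 51.11 cm.
L: 106 / 1.8 = 58.889 → 58.89 cm.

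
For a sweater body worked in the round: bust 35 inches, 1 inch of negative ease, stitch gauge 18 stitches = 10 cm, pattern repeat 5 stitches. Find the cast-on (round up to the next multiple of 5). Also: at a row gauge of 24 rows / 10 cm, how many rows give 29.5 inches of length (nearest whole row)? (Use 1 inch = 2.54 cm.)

Cast on 160 stitches; work 180 rows.

Finished = 35 − 1 = 34 inches.
34 inches × 2.54 = 86.36 cm.
18/10 = 1.8 sts per cm; 86.36 × 1.8 = 155.45 sts.
Next multiple of 5 → 160.
29.5 inches = 74.93 cm; × 2.4 = 179.83 → 180 rows.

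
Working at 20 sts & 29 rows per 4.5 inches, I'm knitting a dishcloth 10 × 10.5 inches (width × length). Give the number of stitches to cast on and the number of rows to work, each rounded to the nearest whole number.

Cast on 44 stitches and work 68 rows.

Stitch gauge = 20/4.5 = 4.444 sts/in; 10 × 4.444 = 44.44 → 44 sts.
Row gauge = 29/4.5 = 6.444 rows/in; 10.5 × 6.444 = 67.67 → 68 rows.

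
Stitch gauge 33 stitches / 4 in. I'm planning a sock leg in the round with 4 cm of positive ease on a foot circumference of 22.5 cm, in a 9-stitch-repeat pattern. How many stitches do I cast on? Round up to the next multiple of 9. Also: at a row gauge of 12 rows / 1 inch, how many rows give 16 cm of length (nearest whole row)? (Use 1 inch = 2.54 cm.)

Finished = 22.5 + 4 = 26.5 cm.
26.5 cm × 1/2.54 = 10.43 inches.
33/4 = 8.25 sts per in; 10.43 × 8.25 = 86.07 sts.
Next multiple of 9 → 90.
16 cm = 6.30 inches; × 12 = 75.59 → 76 rows.

Cast on 90 stitches; work 76 rows.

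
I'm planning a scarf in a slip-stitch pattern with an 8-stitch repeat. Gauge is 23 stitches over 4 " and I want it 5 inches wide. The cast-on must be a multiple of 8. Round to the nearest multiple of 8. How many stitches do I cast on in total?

23 / 4 = 5.75 sts per inch.
5 × 5.75 = 28.75 sts.
Nearest multiple of 8: 32.

32 stitches.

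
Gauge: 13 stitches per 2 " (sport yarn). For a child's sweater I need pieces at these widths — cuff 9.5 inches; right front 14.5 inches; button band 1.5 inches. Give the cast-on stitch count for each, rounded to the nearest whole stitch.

Rate = 13/2 = 6.5 sts per in.
cuff: 9.5 × 6.5 = 61.75 → 62.
right front: 14.5 × 6.5 = 94.25 → 94.
button band: 1.5 × 6.5 = 9.75 → 10.

cuff 62; right front 94; button band 10.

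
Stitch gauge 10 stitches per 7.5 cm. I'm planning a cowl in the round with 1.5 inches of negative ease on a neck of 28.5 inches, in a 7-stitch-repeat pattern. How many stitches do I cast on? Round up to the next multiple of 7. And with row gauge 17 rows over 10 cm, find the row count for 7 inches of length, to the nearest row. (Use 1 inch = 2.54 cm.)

Finished = 28.5 − 1.5 = 27 inches.
27 inches × 2.54 = 68.58 cm.
10/7.5 = 1.333 sts per cm; 68.58 × 1.333 = 91.44 sts.
Next multiple of 7 → 98.
7 inches = 17.78 cm; × 1.7 = 30.23 → 30 rows.

Cast on 98 stitches; work 30 rows.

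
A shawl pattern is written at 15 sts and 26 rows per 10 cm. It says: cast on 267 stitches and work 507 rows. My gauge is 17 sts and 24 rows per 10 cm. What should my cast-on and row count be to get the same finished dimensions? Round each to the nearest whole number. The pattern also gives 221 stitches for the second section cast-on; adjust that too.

Stitches: 267 × 17/15 = 302.60 → 303.
Rows: 507 × 24/26 = 468.00 → 468.
second section cast-on: 221 × 17/15 = 250.47 → 250.

Cast on 303 stitches; work 468 rows; second section cast-on 250 stitches.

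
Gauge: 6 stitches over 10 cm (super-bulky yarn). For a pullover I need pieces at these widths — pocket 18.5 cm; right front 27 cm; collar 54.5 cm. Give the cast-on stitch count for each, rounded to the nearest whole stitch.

pocket 11; right front 16; collar 33.

Rate = 6/10 = 0.6 sts per cm.
pocket: 18.5 × 0.6 = 11.10 → 11.
right front: 27 × 0.6 = 16.20 → 16.
collar: 54.5 × 0.6 = 32.70 → 33.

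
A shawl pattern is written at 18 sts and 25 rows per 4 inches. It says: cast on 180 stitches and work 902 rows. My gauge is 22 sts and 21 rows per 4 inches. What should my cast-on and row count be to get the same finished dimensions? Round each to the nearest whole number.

Stitches: 180 × 22/18 = 220.00 → 220.
Rows: 902 × 21/25 = 757.68 → 758.

Cast on 220 stitches; work 758 rows.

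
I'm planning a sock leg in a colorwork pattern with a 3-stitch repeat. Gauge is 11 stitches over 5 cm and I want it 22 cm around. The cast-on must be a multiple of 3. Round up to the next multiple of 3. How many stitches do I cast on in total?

Cast on 51 stitches.

11 / 5 = 2.2 sts per cm.
22 × 2.2 = 48.40 sts.
Next multiple of 3: 51.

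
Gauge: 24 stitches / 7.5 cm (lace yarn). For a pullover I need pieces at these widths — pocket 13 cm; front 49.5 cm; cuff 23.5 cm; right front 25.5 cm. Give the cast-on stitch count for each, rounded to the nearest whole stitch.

Rate = 24/7.5 = 3.2 sts per cm.
pocket: 13 × 3.2 = 41.60 → 42.
front: 49.5 × 3.2 = 158.40 → 158.
cuff: 23.5 × 3.2 = 75.20 → 75.
right front: 25.5 × 3.2 = 81.60 → 82.

pocket 42; front 158; cuff 75; right front 82.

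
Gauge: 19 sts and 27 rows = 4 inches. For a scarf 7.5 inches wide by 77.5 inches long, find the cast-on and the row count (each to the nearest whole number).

Stitch gauge = 19/4 = 4.75 sts/in; 7.5 × 4.75 = 35.62 → 36 sts.
Row gauge = 27/4 = 6.75 rows/in; 77.5 × 6.75 = 523.12 → 523 rows.

Cast on 36 stitches and work 523 rows.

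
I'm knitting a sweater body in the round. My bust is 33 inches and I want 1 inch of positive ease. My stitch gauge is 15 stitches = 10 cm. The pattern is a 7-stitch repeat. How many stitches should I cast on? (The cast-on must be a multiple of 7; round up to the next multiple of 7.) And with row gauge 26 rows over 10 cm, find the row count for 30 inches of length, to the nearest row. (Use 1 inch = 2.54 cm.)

Cast on 133 stitches; work 198 rows.

Finished = 33 + 1 = 34 inches.
34 inches × 2.54 = 86.36 cm.
15/10 = 1.5 sts per cm; 86.36 × 1.5 = 129.54 sts.
Next multiple of 7 → 133.
30 inches = 76.20 cm; × 2.6 = 198.12 → 198 rows.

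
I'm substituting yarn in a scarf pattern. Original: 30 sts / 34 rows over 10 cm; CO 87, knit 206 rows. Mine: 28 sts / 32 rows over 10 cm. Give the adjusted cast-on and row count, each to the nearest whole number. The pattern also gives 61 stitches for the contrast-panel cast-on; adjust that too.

Stitches: 87 × 28/30 = 81.20 → 81.
Rows: 206 × 32/34 = 193.88 → 194.
contrast-panel cast-on: 61 × 28/30 = 56.93 → 57.

Cast on 81 stitches; work 194 rows; contrast-panel cast-on 57 stitches.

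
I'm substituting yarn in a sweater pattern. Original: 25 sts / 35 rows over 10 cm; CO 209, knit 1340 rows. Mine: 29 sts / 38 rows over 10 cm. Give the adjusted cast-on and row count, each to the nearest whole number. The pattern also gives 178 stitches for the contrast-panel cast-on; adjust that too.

Cast on 242 stitches; work 1455 rows; contrast-panel cast-on 206 stitches.

Stitches: 209 × 29/25 = 242.44 → 242.
Rows: 1340 × 38/35 = 1454.86 → 1455.
contrast-panel cast-on: 178 × 29/25 = 206.48 → 206.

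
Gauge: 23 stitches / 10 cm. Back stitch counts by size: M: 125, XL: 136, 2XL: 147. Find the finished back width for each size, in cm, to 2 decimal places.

23/10 = 2.3 sts per cm.
M: 125 / 2.3 = 54.348 → 54.35 cm.
XL: 136 / 2.3 = 59.130 → 59.13 cm.
2XL: 147 / 2.3 = 63.913 → 63.91 cm.

M 54.35 cm; XL 59.13 cm; 2XL 63.91 cm.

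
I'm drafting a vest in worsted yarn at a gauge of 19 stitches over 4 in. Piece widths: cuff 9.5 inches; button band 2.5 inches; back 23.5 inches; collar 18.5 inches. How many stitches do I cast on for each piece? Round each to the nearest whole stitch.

Rate = 19/4 = 4.75 sts per in.
cuff: 9.5 × 4.75 = 45.12 → 45.
button band: 2.5 × 4.75 = 11.88 → 12.
back: 23.5 × 4.75 = 111.62 → 112.
collar: 18.5 × 4.75 = 87.88 → 88.

cuff 45; button band 12; back 112; collar 88.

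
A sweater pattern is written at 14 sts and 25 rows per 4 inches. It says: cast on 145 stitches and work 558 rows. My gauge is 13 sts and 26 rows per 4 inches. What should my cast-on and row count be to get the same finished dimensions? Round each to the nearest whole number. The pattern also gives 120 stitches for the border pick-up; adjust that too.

Stitches: 145 × 13/14 = 134.64 → 135.
Rows: 558 × 26/25 = 580.32 → 580.
border pick-up: 120 × 13/14 = 111.43 → 111.

Cast on 135 stitches; work 580 rows; border pick-up 111 stitches.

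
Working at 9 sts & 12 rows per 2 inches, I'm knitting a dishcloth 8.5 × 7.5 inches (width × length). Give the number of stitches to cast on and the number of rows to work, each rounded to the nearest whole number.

Cast on 38 stitches and work 45 rows.

Stitch gauge = 9/2 = 4.5 sts/in; 8.5 × 4.5 = 38.25 → 38 sts.
Row gauge = 12/2 = 6 rows/in; 7.5 × 6 = 45.00 → 45 rows.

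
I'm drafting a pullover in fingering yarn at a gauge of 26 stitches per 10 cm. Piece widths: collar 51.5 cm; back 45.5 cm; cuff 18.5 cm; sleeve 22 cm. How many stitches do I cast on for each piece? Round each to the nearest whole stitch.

collar 134; back 118; cuff 48; sleeve 57.

Rate = 26/10 = 2.6 sts per cm.
collar: 51.5 × 2.6 = 133.90 → 134.
back: 45.5 × 2.6 = 118.30 → 118.
cuff: 18.5 × 2.6 = 48.10 → 48.
sleeve: 22 × 2.6 = 57.20 → 57.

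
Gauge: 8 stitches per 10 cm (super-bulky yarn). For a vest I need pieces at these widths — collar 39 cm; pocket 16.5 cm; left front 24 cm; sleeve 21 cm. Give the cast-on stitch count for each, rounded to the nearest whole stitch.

collar 31; pocket 13; left front 19; sleeve 17.

Rate = 8/10 = 0.8 sts per cm.
collar: 39 × 0.8 = 31.20 → 31.
pocket: 16.5 × 0.8 = 13.20 → 13.
left front: 24 × 0.8 = 19.20 → 19.
sleeve: 21 × 0.8 = 16.80 → 17.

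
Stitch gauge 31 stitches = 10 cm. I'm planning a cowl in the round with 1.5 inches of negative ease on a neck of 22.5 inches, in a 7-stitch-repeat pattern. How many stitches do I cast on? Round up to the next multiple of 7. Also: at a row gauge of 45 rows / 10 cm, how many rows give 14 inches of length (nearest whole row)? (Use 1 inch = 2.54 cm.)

Cast on 168 stitches; work 160 rows.

Finished = 22.5 − 1.5 = 21 inches.
21 inches × 2.54 = 53.34 cm.
31/10 = 3.1 sts per cm; 53.34 × 3.1 = 165.35 sts.
Next multiple of 7 → 168.
14 inches = 35.56 cm; × 4.5 = 160.02 → 160 rows.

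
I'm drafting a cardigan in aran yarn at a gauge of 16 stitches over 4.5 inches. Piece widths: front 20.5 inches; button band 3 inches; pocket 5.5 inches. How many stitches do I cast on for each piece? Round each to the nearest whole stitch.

Rate = 16/4.5 = 3.556 sts per in.
front: 20.5 × 3.556 = 72.89 → 73.
button band: 3 × 3.556 = 10.67 → 11.
pocket: 5.5 × 3.556 = 19.56 → 20.

front 73; button band 11; pocket 20.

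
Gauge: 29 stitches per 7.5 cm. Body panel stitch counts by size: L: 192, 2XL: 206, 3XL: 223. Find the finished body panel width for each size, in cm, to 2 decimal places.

L 49.66 cm; 2XL 53.28 cm; 3XL 57.67 cm.

29/7.5 = 3.867 sts per cm.
L: 192 / 3.867 = 49.655 → 49.66 cm.
2XL: 206 / 3.867 = 53.276 → 53.28 cm.
3XL: 223 / 3.867 = 57.672 → 57.67 cm.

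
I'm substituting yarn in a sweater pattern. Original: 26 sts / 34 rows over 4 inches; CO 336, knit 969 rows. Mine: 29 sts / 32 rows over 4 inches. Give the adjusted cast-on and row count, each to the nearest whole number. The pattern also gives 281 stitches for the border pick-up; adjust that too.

Cast on 375 stitches; work 912 rows; border pick-up 313 stitches.

Stitches: 336 × 29/26 = 374.77 → 375.
Rows: 969 × 32/34 = 912.00 → 912.
border pick-up: 281 × 29/26 = 313.42 → 313.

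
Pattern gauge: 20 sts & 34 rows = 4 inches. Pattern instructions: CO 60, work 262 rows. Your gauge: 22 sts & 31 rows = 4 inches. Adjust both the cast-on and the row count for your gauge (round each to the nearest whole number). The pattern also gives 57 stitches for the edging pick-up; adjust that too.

Cast on 66 stitches; work 239 rows; edging pick-up 63 stitches.

Stitches: 60 × 22/20 = 66.00 → 66.
Rows: 262 × 31/34 = 238.88 → 239.
edging pick-up: 57 × 22/20 = 62.70 → 63.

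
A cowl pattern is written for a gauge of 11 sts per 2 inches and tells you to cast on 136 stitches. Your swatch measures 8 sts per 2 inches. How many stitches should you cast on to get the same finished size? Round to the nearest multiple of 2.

Scale factor = 8 / 11 = 0.727.
136 × 8 / 11 = 98.91 sts.
→ 98 sts.

CO 98 sts.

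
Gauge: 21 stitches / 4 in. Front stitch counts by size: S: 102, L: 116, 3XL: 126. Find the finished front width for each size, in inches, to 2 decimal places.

21/4 = 5.25 sts per in.
S: 102 / 5.25 = 19.429 → 19.43 in.
L: 116 / 5.25 = 22.095 → 22.10 in.
3XL: 126 / 5.25 = 24.000 → 24.00 in.

S 19.43 inches; L 22.10 inches; 3XL 24.00 inches.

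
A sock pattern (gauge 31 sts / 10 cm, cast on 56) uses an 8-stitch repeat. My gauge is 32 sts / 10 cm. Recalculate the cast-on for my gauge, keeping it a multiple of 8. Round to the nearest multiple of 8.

56 stitches.

56 × 32 / 31 = 57.81.
Nearest multiple of 8: 56.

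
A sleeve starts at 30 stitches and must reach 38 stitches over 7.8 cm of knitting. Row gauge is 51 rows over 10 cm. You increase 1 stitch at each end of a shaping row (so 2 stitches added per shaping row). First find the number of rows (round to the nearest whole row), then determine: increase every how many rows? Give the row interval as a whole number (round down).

Increase every 10th row.

Rows = 7.8 × 5.1 = 39.8 → 40 rows.
Stitches to add: 8 → 4 shaping rows (at 2 st each).
40 / 4 = 10.00 → every 10 rows.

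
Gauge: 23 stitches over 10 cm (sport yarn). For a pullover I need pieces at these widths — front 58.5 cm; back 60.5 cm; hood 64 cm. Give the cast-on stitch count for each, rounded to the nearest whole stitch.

front 135; back 139; hood 147.

Rate = 23/10 = 2.3 sts per cm.
front: 58.5 × 2.3 = 134.55 → 135.
back: 60.5 × 2.3 = 139.15 → 139.
hood: 64 × 2.3 = 147.20 → 147.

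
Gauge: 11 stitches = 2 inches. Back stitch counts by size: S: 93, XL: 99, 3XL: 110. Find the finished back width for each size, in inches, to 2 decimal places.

11/2 = 5.5 sts per in.
S: 93 / 5.5 = 16.909 → 16.91 in.
XL: 99 / 5.5 = 18.000 → 18.00 in.
3XL: 110 / 5.5 = 20.000 → 20.00 in.

S 16.91 inches; XL 18.00 inches; 3XL 20.00 inches.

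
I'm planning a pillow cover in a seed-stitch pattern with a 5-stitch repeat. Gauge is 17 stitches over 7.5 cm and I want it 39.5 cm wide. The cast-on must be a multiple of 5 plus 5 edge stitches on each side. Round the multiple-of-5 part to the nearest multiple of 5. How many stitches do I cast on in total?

17 / 7.5 = 2.267 sts per cm.
39.5 × 2.267 = 89.53 sts.
Less 10 edge sts → 79.53 for the repeat.
Nearest multiple of 5: 80.
Add back 10 edge sts → 90.

Cast on 90 stitches.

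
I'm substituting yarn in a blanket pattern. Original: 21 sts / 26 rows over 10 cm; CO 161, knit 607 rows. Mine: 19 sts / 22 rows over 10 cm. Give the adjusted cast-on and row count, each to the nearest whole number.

Cast on 146 stitches; work 514 rows.

Stitches: 161 × 19/21 = 145.67 → 146.
Rows: 607 × 22/26 = 513.62 → 514.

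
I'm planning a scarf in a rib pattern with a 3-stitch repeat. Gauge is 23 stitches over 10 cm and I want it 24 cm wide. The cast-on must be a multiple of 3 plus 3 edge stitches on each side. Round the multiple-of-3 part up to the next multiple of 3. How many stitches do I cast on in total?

23 / 10 = 2.3 sts per cm.
24 × 2.3 = 55.20 sts.
Less 6 edge sts → 49.20 for the repeat.
Next multiple of 3: 51.
Add back 6 edge sts → 57.

CO 57 sts.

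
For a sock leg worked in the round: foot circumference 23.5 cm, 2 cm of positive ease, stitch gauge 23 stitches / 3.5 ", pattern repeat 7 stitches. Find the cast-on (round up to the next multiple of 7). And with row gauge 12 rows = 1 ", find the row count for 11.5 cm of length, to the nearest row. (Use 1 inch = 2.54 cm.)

Finished = 23.5 + 2 = 25.5 cm.
25.5 cm × 1/2.54 = 10.04 inches.
23/3.5 = 6.571 sts per in; 10.04 × 6.571 = 65.97 sts.
Next multiple of 7 → 70.
11.5 cm = 4.53 inches; × 12 = 54.33 → 54 rows.

Cast on 70 stitches; work 54 rows.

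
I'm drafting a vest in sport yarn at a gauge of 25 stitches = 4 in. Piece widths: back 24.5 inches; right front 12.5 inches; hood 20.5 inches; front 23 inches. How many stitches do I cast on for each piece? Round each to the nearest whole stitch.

Rate = 25/4 = 6.25 sts per in.
back: 24.5 × 6.25 = 153.12 → 153.
right front: 12.5 × 6.25 = 78.12 → 78.
hood: 20.5 × 6.25 = 128.12 → 128.
front: 23 × 6.25 = 143.75 → 144.

back 153; right front 78; hood 128; front 144.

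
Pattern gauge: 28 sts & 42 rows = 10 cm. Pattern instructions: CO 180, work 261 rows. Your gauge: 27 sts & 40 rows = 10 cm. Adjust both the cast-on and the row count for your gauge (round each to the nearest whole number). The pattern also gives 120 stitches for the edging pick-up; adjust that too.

Cast on 174 stitches; work 249 rows; edging pick-up 116 stitches.

Stitches: 180 × 27/28 = 173.57 → 174.
Rows: 261 × 40/42 = 248.57 → 249.
edging pick-up: 120 × 27/28 = 115.71 → 116.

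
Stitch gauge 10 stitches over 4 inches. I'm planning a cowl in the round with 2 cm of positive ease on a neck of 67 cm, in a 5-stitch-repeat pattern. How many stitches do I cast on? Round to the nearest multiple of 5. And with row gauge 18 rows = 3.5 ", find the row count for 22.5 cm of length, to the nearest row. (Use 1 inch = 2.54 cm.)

Cast on 70 stitches; work 46 rows.

Finished = 67 + 2 = 69 cm.
69 cm × 1/2.54 = 27.17 inches.
10/4 = 2.5 sts per in; 27.17 × 2.5 = 67.91 sts.
Nearest multiple of 5 → 70.
22.5 cm = 8.86 inches; × 5.143 = 45.56 → 46 rows.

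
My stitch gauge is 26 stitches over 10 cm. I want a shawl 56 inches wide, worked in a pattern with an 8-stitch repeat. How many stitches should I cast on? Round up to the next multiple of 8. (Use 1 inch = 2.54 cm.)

56 in = 56 × 2.54 = 142.24 cm.
26 / 10 = 2.6 sts/cm.
142.24 × 2.6 = 369.82 sts.
→ 376.

CO 376 sts.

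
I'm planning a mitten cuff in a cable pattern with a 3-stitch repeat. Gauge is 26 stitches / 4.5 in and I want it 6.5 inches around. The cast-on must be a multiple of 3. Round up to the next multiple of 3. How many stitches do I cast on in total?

Cast on 39 stitches.

26 / 4.5 = 5.778 sts per inch.
6.5 × 5.778 = 37.56 sts.
Next multiple of 3: 39.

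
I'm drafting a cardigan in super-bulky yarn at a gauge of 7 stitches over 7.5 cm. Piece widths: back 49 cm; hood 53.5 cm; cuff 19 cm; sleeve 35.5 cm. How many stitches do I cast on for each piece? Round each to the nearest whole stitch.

Rate = 7/7.5 = 0.933 sts per cm.
back: 49 × 0.933 = 45.73 → 46.
hood: 53.5 × 0.933 = 49.93 → 50.
cuff: 19 × 0.933 = 17.73 → 18.
sleeve: 35.5 × 0.933 = 33.13 → 33.

back 46; hood 50; cuff 18; sleeve 33.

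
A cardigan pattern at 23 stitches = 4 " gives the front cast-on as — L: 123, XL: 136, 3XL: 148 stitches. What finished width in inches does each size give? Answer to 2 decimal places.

23/4 = 5.75 sts per in.
L: 123 / 5.75 = 21.391 → 21.39 in.
XL: 136 / 5.75 = 23.652 → 23.65 in.
3XL: 148 / 5.75 = 25.739 → 25.74 in.

L 21.39 inches; XL 23.65 inches; 3XL 25.74 inches.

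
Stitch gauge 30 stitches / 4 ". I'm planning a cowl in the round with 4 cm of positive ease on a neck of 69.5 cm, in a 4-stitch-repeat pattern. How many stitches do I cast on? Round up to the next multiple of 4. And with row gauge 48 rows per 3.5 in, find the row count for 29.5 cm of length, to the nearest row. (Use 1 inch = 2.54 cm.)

Finished = 69.5 + 4 = 73.5 cm.
73.5 cm × 1/2.54 = 28.94 inches.
30/4 = 7.5 sts per in; 28.94 × 7.5 = 217.03 sts.
Next multiple of 4 → 220.
29.5 cm = 11.61 inches; × 13.714 = 159.28 → 159 rows.

Cast on 220 stitches; work 159 rows.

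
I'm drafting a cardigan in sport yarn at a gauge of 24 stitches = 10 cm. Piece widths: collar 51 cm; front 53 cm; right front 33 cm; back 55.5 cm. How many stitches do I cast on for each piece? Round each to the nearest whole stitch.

collar 122; front 127; right front 79; back 133.

Rate = 24/10 = 2.4 sts per cm.
collar: 51 × 2.4 = 122.40 → 122.
front: 53 × 2.4 = 127.20 → 127.
right front: 33 × 2.4 = 79.20 → 79.
back: 55.5 × 2.4 = 133.20 → 133.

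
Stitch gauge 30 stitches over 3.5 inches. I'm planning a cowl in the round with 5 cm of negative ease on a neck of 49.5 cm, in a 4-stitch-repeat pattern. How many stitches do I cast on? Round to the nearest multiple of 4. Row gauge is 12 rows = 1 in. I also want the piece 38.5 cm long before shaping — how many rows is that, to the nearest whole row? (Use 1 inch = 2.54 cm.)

Finished = 49.5 − 5 = 44.5 cm.
44.5 cm × 1/2.54 = 17.52 inches.
30/3.5 = 8.571 sts per in; 17.52 × 8.571 = 150.17 sts.
Nearest multiple of 4 → 152.
38.5 cm = 15.16 inches; × 12 = 181.89 → 182 rows.

Cast on 152 stitches; work 182 rows.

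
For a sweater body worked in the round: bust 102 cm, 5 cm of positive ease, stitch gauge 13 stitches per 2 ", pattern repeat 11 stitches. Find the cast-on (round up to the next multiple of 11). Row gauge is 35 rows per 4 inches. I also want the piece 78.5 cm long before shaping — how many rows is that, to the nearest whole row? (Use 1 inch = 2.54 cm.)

Cast on 275 stitches; work 270 rows.

Finished = 102 + 5 = 107 cm.
107 cm × 1/2.54 = 42.13 inches.
13/2 = 6.5 sts per in; 42.13 × 6.5 = 273.82 sts.
Next multiple of 11 → 275.
78.5 cm = 30.91 inches; × 8.75 = 270.42 → 270 rows.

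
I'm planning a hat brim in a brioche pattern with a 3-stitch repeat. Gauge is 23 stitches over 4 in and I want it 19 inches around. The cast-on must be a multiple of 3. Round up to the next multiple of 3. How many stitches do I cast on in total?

CO 111 sts.

23 / 4 = 5.75 sts per inch.
19 × 5.75 = 109.25 sts.
Next multiple of 3: 111.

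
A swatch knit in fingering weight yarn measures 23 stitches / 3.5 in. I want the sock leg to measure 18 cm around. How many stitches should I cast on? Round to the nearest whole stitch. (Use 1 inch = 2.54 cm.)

Cast on 47 stitches.

18 cm = 7.09 in.
23 stitches / 3.5 in = 6.571 stitches per inch.
7.09 × 6.571 = 46.57 stitches.
Round to nearest → 47.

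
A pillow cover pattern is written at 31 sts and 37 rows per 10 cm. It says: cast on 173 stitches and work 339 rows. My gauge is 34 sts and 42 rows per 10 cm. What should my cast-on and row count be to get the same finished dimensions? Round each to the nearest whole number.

Cast on 190 stitches; work 385 rows.

Stitches: 173 × 34/31 = 189.74 → 190.
Rows: 339 × 42/37 = 384.81 → 385.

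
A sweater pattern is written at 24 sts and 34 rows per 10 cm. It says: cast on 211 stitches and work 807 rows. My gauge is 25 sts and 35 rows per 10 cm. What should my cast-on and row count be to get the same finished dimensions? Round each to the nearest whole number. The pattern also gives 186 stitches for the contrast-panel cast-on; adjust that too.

Cast on 220 stitches; work 831 rows; contrast-panel cast-on 194 stitches.

Stitches: 211 × 25/24 = 219.79 → 220.
Rows: 807 × 35/34 = 830.74 → 831.
contrast-panel cast-on: 186 × 25/24 = 193.75 → 194.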